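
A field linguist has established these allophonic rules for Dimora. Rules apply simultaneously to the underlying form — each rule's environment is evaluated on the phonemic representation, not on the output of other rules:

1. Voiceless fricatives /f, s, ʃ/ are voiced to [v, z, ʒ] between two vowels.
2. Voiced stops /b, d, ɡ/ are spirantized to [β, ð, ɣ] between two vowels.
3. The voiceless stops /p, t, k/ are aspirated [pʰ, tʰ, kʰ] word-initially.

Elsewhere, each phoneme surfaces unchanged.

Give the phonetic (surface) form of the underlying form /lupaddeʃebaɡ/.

/l/ stays [l].
/u/ (between /l/ and /p/): no rule targets it → [u].
/p/ (between /u/ and /a/) is in the target of rule 3 but the environment (word-initially) is not met → [p].
/a/ (between /p/ and /d/): no rule targets it → [a].
/d/ — between /a/ and /d/; rule 2 does not apply here → [d].
/d/ — between /d/ and /e/; rule 2 does not apply here → [d].
/e/ (between /d/ and /ʃ/): no rule targets it → [e].
Rule 1 applies to /ʃ/ (between /e/ and /e/: between two vowels) → [ʒ].
/e/ (between /ʃ/ and /b/) is unaffected → [e].
/b/ (between /e/ and /a/): between two vowels, so rule 2 applies → [β].
/a/ (between /b/ and /ɡ/) is unaffected → [a].
/ɡ/ (word-final): rule 2 targets it, but not between two vowels → unchanged [ɡ].

[lupaddeʒeβaɡ]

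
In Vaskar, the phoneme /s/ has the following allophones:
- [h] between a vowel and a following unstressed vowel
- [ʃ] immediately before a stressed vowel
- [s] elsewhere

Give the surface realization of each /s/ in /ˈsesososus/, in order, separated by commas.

Occurrence 1 (position 1): immediately before a stressed vowel → [ʃ].
Occurrence 2 (position 3): between a vowel and a following unstressed vowel → [h].
Occurrence 3 (position 5): between a vowel and a following unstressed vowel → [h].
Occurrence 4 (position 7): between a vowel and a following unstressed vowel → [h].
Occurrence 5 (position 9): no conditioning environment matches → elsewhere allophone [s].

[ʃ], [h], [h], [h], [s]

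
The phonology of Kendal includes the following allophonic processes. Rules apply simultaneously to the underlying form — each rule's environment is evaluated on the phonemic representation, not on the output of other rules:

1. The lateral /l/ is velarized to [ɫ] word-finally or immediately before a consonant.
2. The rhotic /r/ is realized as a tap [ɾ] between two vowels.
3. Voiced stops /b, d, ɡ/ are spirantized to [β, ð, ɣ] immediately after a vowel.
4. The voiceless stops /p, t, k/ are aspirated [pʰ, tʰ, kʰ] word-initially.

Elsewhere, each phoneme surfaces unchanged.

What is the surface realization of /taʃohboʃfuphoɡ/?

[tʰaʃohboʃfuphoɣ]

Rule 4 applies to /t/ (word-initial: word-initially) → [tʰ].
/b/ (between /h/ and /o/): rule 3 targets it, but not immediately after a vowel → unchanged [b].
/p/ (between /u/ and /h/) fails the environment for rule 4, so it stays [p].
/ɡ/ meets the environment for rule 3 (immediately after a vowel) → [ɣ].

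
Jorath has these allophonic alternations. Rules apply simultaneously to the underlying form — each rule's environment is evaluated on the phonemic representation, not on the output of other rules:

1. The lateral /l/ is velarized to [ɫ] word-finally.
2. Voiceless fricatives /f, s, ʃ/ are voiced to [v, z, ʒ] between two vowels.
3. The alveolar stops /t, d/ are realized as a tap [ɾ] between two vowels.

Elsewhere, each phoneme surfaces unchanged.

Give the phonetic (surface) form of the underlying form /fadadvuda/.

/f/ (word-initial) fails the environment for rule 2, so it stays [f].
/a/ stays [a].
/d/ (between /a/ and /a/): between two vowels, so rule 3 applies → [ɾ].
/a/ (between /d/ and /d/) is unaffected → [a].
/d/ (between /a/ and /v/) fails the environment for rule 3, so it stays [d].
/v/ (between /d/ and /u/): no rule targets it → [v].
/u/ — not in any rule's target class → [u].
Rule 3 applies to /d/ (between /u/ and /a/: between two vowels) → [ɾ].
/a/ (word-final) is unaffected → [a].

[faɾadvuɾa]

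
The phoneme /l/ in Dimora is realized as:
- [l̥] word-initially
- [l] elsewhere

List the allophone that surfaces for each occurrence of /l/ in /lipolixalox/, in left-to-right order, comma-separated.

Occurrence 1 (position 1): word-initially → [l̥].
Occurrence 2 (position 5): no conditioning environment matches → elsewhere allophone [l].
Occurrence 3 (position 9): no conditioning environment matches → elsewhere allophone [l].

[l̥], [l], [l]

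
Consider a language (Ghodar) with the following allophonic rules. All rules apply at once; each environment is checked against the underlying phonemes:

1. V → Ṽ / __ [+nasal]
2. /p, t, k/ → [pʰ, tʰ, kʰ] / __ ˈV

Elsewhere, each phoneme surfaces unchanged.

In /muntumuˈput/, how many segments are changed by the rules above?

3

Segments that undergo a rule: /u/ → [ũ] (rule 1); /u/ → [ũ] (rule 1); /p/ → [pʰ] (rule 2).
All other segments surface unchanged.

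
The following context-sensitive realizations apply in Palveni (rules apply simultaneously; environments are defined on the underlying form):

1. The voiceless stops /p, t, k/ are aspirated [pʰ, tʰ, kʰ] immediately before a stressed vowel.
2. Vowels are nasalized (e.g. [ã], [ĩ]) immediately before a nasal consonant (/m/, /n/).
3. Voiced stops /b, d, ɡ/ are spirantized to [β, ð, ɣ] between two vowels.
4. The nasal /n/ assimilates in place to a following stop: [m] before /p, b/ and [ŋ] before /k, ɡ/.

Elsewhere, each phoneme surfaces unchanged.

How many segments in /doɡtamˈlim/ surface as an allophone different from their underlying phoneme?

2

Segments that undergo a rule: /a/ → [ã] (rule 2); /i/ → [ĩ] (rule 2).
All other segments surface unchanged.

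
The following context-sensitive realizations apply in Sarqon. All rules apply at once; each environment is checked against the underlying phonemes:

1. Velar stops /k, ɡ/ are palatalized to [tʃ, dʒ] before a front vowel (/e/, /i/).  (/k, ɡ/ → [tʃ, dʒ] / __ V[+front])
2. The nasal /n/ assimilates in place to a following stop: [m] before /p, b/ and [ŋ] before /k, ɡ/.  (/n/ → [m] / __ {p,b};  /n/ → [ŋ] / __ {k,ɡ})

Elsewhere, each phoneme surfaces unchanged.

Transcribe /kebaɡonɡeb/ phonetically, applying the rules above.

/k/ (word-initial) occurs before a front vowel → [tʃ] by rule 1.
/e/ (between /k/ and /b/) is unaffected → [e].
/b/ (between /e/ and /a/) is unaffected → [b].
/a/ (between /b/ and /ɡ/) is unaffected → [a].
/ɡ/ (between /a/ and /o/) fails the environment for rule 1, so it stays [ɡ].
/o/ — not in any rule's target class → [o].
/n/ meets the environment for rule 2 (before a labial or velar stop) → [ŋ].
/ɡ/ (between /n/ and /e/): before a front vowel, so rule 1 applies → [dʒ].
/e/ stays [e].
/b/ (word-final) is unaffected → [b].

[tʃebaɡoŋdʒeb]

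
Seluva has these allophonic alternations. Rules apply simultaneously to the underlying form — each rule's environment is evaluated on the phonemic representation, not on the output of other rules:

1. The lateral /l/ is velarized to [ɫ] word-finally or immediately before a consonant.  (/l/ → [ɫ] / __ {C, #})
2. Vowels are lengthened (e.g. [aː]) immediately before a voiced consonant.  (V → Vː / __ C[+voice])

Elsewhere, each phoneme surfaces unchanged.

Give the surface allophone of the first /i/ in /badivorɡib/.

[iː]

/i/ meets the environment for rule 2 (before a voiced consonant) → [iː].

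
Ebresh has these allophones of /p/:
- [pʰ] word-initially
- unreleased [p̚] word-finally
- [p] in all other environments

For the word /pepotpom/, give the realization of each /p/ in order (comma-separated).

[pʰ], [p], [p]

Occurrence 1 (position 1): word-initially → [pʰ].
Occurrence 2 (position 3): no conditioning environment matches → elsewhere allophone [p].
Occurrence 3 (position 6): no conditioning environment matches → elsewhere allophone [p].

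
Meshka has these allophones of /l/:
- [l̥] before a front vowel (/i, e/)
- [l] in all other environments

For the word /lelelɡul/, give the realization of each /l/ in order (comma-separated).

[l̥], [l̥], [l], [l]

Occurrence 1 (position 1): before a front vowel (/i, e/) → [l̥].
Occurrence 2 (position 3): before a front vowel (/i, e/) → [l̥].
Occurrence 3 (position 5): no conditioning environment matches → elsewhere allophone [l].
Occurrence 4 (position 8): no conditioning environment matches → elsewhere allophone [l].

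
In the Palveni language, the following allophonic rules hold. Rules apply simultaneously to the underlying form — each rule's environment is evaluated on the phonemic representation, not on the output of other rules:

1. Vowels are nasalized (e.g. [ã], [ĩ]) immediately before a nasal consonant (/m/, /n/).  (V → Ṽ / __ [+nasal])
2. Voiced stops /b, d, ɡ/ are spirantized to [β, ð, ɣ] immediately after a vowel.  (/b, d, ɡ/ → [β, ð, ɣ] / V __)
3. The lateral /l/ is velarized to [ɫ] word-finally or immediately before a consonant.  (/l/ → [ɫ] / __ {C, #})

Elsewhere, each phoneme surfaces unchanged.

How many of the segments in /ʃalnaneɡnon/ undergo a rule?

4

Segments that undergo a rule: /l/ → [ɫ] (rule 3); /a/ → [ã] (rule 1); /ɡ/ → [ɣ] (rule 2); /o/ → [õ] (rule 1).
All other segments surface unchanged.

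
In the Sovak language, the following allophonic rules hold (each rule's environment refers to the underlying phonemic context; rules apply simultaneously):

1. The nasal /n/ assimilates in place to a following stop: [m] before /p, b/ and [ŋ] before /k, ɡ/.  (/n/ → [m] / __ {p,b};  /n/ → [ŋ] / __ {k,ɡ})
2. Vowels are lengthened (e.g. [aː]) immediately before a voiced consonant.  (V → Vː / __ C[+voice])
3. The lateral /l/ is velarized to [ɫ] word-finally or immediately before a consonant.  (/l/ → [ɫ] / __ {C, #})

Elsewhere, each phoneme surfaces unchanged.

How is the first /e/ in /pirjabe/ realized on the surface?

/e/ — word-final; rule 2 does not apply here → [e].

[e]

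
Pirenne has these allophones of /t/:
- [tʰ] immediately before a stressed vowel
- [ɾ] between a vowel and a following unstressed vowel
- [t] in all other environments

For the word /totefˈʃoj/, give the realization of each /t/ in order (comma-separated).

[t], [ɾ]

Occurrence 1 (position 1): no conditioning environment matches → elsewhere allophone [t].
Occurrence 2 (position 3): between a vowel and an unstressed vowel → [ɾ].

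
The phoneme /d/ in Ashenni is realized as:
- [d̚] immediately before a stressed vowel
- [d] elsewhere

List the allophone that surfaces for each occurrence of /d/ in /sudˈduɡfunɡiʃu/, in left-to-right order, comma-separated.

[d], [d̚]

Occurrence 1 (position 3): no conditioning environment matches → elsewhere allophone [d].
Occurrence 2 (position 4): immediately before a stressed vowel → [d̚].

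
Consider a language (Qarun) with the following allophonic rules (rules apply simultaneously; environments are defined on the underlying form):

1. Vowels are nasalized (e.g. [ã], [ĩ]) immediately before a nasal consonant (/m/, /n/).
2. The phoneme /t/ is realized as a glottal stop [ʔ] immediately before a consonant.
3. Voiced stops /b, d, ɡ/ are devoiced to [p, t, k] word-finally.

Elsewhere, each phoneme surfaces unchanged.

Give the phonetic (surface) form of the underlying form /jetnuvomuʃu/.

[jeʔnuvõmuʃu]

/e/ (between /j/ and /t/) is in the target of rule 1 but the environment (before a nasal consonant) is not met → [e].
/t/ (between /e/ and /n/): immediately before a consonant, so rule 2 applies → [ʔ].
/u/ (between /n/ and /v/) fails the environment for rule 1, so it stays [u].
/o/ (between /v/ and /m/) occurs before a nasal consonant → [õ] by rule 1.
/u/ (between /m/ and /ʃ/) is in the target of rule 1 but the environment (before a nasal consonant) is not met → [u].
/u/ (word-final) fails the environment for rule 1, so it stays [u].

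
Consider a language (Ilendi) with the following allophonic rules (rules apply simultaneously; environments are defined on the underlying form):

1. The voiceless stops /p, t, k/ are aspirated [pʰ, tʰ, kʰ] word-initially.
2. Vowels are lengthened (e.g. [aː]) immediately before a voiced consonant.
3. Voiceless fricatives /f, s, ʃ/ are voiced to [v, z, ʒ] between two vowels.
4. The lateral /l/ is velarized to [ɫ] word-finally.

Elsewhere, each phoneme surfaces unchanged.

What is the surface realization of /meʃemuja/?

[meʒeːmuːja]

/e/ (between /m/ and /ʃ/) fails the environment for rule 2, so it stays [e].
/ʃ/ meets the environment for rule 3 (between two vowels) → [ʒ].
Rule 2 applies to /e/ (between /ʃ/ and /m/: before a voiced consonant) → [eː].
/u/ (between /m/ and /j/): before a voiced consonant, so rule 2 applies → [uː].
/a/ (word-final) is in the target of rule 2 but the environment (before a voiced consonant) is not met → [a].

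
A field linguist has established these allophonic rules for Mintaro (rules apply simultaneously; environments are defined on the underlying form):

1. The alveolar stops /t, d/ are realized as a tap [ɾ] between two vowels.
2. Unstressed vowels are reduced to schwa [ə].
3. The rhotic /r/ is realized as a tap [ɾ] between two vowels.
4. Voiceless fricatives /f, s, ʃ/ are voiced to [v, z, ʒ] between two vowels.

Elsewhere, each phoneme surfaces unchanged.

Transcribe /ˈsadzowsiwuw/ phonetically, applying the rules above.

/s/ (word-initial) fails the environment for rule 4, so it stays [s].
/a/ (between /s/ and /d/): rule 2 targets it, but not in an unstressed syllable → unchanged [a].
/d/ (between /a/ and /z/): rule 1 targets it, but not between two vowels → unchanged [d].
/z/ (between /d/ and /o/) is unaffected → [z].
/o/ (between /z/ and /w/) occurs in an unstressed syllable → [ə] by rule 2.
/w/ (between /o/ and /s/): no rule targets it → [w].
/s/ (between /w/ and /i/) fails the environment for rule 4, so it stays [s].
Rule 2 applies to /i/ (between /s/ and /w/: in an unstressed syllable) → [ə].
/w/ stays [w].
/u/ meets the environment for rule 2 (in an unstressed syllable) → [ə].
/w/ — not in any rule's target class → [w].

[ˈsadzəwsəwəw]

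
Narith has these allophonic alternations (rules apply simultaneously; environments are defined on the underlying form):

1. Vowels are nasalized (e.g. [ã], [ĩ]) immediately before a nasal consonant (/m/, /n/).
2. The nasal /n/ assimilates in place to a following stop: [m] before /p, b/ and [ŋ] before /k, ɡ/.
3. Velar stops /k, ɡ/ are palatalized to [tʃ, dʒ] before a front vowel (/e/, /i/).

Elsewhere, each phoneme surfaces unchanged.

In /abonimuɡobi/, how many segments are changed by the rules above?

Segments that undergo a rule: /o/ → [õ] (rule 1); /i/ → [ĩ] (rule 1).
All other segments surface unchanged.

2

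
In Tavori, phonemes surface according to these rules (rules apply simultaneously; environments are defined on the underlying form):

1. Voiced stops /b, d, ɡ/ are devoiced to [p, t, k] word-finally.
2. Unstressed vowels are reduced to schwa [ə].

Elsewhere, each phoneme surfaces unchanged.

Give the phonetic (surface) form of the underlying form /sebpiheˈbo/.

[səbpəhəˈbo]

/s/ — not in any rule's target class → [s].
Rule 2 applies to /e/ (between /s/ and /b/: in an unstressed syllable) → [ə].
/b/ (between /e/ and /p/) is in the target of rule 1 but the environment (word-finally) is not met → [b].
/p/ stays [p].
/i/ (between /p/ and /h/) occurs in an unstressed syllable → [ə] by rule 2.
/h/ — not in any rule's target class → [h].
Rule 2 applies to /e/ (between /h/ and /b/: in an unstressed syllable) → [ə].
/b/ (between /e/ and /o/) fails the environment for rule 1, so it stays [b].
/o/ (word-final): rule 2 targets it, but not in an unstressed syllable → unchanged [o].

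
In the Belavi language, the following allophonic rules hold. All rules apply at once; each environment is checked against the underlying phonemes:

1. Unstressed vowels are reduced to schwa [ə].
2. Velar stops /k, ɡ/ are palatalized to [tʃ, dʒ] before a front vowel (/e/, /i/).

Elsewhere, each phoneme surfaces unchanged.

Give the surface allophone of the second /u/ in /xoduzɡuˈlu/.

/u/ meets the environment for rule 1 (in an unstressed syllable) → [ə].

[ə]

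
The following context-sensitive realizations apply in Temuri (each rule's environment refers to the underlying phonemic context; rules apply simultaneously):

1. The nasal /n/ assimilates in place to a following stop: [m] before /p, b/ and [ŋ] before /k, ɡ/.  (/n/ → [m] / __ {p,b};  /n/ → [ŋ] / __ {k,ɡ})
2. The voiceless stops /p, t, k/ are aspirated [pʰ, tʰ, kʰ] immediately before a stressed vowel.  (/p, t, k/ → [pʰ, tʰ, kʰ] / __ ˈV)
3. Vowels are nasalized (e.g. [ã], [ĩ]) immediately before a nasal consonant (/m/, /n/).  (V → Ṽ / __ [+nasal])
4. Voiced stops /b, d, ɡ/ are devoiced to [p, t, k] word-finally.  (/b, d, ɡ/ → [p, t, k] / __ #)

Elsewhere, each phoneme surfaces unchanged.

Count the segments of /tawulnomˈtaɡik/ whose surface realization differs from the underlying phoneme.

2

Segments that undergo a rule: /o/ → [õ] (rule 3); /t/ → [tʰ] (rule 2).
All other segments surface unchanged.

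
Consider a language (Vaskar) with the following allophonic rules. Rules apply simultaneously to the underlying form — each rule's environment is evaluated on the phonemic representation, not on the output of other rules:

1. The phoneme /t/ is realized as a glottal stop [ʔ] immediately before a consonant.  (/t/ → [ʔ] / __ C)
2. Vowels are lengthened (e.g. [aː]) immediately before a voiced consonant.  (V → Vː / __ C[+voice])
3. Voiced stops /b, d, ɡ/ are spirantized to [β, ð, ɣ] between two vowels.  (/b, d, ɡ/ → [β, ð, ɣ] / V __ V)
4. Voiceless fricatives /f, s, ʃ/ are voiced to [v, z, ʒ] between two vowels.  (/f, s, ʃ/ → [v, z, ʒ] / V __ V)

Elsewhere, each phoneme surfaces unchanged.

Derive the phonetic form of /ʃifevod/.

[ʃiveːvoːd]

/ʃ/ (word-initial) is in the target of rule 4 but the environment (between two vowels) is not met → [ʃ].
/i/ (between /ʃ/ and /f/): rule 2 targets it, but not before a voiced consonant → unchanged [i].
Rule 4 applies to /f/ (between /i/ and /e/: between two vowels) → [v].
/e/ — between /f/ and /v/, before a voiced consonant — surfaces as [eː] (rule 2).
/v/ (between /e/ and /o/): no rule targets it → [v].
/o/ (between /v/ and /d/): before a voiced consonant, so rule 2 applies → [oː].
/d/ (word-final) fails the environment for rule 3, so it stays [d].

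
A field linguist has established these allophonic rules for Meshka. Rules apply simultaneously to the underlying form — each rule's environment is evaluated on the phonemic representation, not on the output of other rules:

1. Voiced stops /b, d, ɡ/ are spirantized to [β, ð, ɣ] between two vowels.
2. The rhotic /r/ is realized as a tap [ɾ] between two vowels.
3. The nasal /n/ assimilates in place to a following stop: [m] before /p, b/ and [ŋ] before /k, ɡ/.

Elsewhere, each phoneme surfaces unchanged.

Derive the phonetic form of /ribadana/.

[riβaðana]

/r/ (word-initial) fails the environment for rule 2, so it stays [r].
/i/ (between /r/ and /b/): no rule targets it → [i].
/b/ meets the environment for rule 1 (between two vowels) → [β].
/a/ (between /b/ and /d/) is unaffected → [a].
/d/ (between /a/ and /a/): between two vowels, so rule 1 applies → [ð].
/a/ stays [a].
/n/ (between /a/ and /a/) is in the target of rule 3 but the environment (before a labial or velar stop) is not met → [n].
/a/ stays [a].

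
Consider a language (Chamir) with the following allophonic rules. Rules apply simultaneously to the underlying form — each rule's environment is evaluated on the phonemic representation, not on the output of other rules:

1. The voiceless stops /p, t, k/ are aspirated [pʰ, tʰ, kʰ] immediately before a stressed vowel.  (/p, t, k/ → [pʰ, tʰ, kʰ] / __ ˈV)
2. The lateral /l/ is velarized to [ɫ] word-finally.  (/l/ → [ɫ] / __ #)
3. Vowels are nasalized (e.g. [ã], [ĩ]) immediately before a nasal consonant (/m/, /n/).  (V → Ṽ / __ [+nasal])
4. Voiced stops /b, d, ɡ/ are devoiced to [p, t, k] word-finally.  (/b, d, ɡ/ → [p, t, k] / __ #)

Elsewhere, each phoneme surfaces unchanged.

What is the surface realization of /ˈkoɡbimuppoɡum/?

/k/ (word-initial) occurs immediately before a stressed vowel → [kʰ] by rule 1.
/o/ (between /k/ and /ɡ/): rule 3 targets it, but not before a nasal consonant → unchanged [o].
/ɡ/ (between /o/ and /b/) is in the target of rule 4 but the environment (word-finally) is not met → [ɡ].
/b/ (between /ɡ/ and /i/) fails the environment for rule 4, so it stays [b].
Rule 3 applies to /i/ (between /b/ and /m/: before a nasal consonant) → [ĩ].
/u/ (between /m/ and /p/): rule 3 targets it, but not before a nasal consonant → unchanged [u].
/p/ — between /u/ and /p/; rule 1 does not apply here → [p].
/p/ — between /p/ and /o/; rule 1 does not apply here → [p].
/o/ (between /p/ and /ɡ/) is in the target of rule 3 but the environment (before a nasal consonant) is not met → [o].
/ɡ/ (between /o/ and /u/) fails the environment for rule 4, so it stays [ɡ].
/u/ (between /ɡ/ and /m/) occurs before a nasal consonant → [ũ] by rule 3.

[ˈkʰoɡbĩmuppoɡũm]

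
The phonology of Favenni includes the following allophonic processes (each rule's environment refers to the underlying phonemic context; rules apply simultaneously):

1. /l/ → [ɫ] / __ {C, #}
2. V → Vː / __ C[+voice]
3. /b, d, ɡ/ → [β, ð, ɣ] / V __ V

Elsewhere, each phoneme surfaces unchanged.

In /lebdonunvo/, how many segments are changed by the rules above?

Segments that undergo a rule: /e/ → [eː] (rule 2); /o/ → [oː] (rule 2); /u/ → [uː] (rule 2).
All other segments surface unchanged.

3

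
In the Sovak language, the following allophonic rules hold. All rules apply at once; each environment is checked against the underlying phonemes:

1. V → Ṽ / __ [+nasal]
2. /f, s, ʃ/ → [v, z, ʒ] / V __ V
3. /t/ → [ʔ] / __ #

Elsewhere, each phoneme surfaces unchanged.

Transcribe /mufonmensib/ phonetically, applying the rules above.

/m/ — not in any rule's target class → [m].
/u/ — between /m/ and /f/; rule 1 does not apply here → [u].
/f/ meets the environment for rule 2 (between two vowels) → [v].
/o/ — between /f/ and /n/, before a nasal consonant — surfaces as [õ] (rule 1).
/n/ (between /o/ and /m/): no rule targets it → [n].
/m/ (between /n/ and /e/) is unaffected → [m].
/e/ — between /m/ and /n/, before a nasal consonant — surfaces as [ẽ] (rule 1).
/n/ (between /e/ and /s/) is unaffected → [n].
/s/ (between /n/ and /i/): rule 2 targets it, but not between two vowels → unchanged [s].
/i/ (between /s/ and /b/): rule 1 targets it, but not before a nasal consonant → unchanged [i].
/b/ (word-final) is unaffected → [b].

[muvõnmẽnsib]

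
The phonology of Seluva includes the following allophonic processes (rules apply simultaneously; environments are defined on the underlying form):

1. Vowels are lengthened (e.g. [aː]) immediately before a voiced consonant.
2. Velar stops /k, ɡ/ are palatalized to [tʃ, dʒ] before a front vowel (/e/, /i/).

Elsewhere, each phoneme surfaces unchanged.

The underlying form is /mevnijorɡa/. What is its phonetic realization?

[meːvniːjoːrɡa]

/m/ (word-initial): no rule targets it → [m].
/e/ — between /m/ and /v/, before a voiced consonant — surfaces as [eː] (rule 1).
/v/ (between /e/ and /n/): no rule targets it → [v].
/n/ stays [n].
/i/ — between /n/ and /j/, before a voiced consonant — surfaces as [iː] (rule 1).
/j/ stays [j].
Rule 1 applies to /o/ (between /j/ and /r/: before a voiced consonant) → [oː].
/r/ (between /o/ and /ɡ/) is unaffected → [r].
/ɡ/ (between /r/ and /a/) is in the target of rule 2 but the environment (before a front vowel) is not met → [ɡ].
/a/ (word-final): rule 1 targets it, but not before a voiced consonant → unchanged [a].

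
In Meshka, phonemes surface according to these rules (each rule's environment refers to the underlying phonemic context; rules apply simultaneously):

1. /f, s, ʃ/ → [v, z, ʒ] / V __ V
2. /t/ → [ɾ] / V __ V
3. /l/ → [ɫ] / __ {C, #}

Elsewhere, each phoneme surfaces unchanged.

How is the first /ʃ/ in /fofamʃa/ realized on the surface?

/ʃ/ (between /m/ and /a/): rule 1 targets it, but not between two vowels → unchanged [ʃ].

[ʃ]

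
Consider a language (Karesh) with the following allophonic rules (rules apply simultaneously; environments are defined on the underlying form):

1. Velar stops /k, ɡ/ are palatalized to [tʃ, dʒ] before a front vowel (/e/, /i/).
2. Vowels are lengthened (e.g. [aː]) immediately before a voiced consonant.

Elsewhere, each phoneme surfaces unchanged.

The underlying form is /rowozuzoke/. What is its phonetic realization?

/o/ — between /r/ and /w/, before a voiced consonant — surfaces as [oː] (rule 2).
/o/ (between /w/ and /z/): before a voiced consonant, so rule 2 applies → [oː].
Rule 2 applies to /u/ (between /z/ and /z/: before a voiced consonant) → [uː].
/o/ (between /z/ and /k/) is in the target of rule 2 but the environment (before a voiced consonant) is not met → [o].
Rule 1 applies to /k/ (between /o/ and /e/: before a front vowel) → [tʃ].
/e/ — word-final; rule 2 does not apply here → [e].

[roːwoːzuːzotʃe]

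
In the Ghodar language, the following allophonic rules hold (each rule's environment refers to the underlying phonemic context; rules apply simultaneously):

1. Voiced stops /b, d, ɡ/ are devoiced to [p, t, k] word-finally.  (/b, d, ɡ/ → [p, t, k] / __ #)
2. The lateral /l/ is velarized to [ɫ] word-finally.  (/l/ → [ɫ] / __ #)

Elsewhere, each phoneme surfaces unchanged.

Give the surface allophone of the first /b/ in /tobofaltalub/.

/b/ (between /o/ and /o/) fails the environment for rule 1, so it stays [b].

[b]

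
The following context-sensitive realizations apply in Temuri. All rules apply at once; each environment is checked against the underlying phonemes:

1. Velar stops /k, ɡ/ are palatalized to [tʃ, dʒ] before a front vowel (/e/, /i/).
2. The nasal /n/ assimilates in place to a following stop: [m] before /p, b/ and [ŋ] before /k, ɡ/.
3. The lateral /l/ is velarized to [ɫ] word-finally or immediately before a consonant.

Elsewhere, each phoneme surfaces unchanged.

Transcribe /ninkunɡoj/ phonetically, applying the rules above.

[niŋkuŋɡoj]

/n/ — word-initial; rule 2 does not apply here → [n].
/n/ (between /i/ and /k/) occurs before a labial or velar stop → [ŋ] by rule 2.
/k/ (between /n/ and /u/) is in the target of rule 1 but the environment (before a front vowel) is not met → [k].
/n/ (between /u/ and /ɡ/) occurs before a labial or velar stop → [ŋ] by rule 2.
/ɡ/ (between /n/ and /o/): rule 1 targets it, but not before a front vowel → unchanged [ɡ].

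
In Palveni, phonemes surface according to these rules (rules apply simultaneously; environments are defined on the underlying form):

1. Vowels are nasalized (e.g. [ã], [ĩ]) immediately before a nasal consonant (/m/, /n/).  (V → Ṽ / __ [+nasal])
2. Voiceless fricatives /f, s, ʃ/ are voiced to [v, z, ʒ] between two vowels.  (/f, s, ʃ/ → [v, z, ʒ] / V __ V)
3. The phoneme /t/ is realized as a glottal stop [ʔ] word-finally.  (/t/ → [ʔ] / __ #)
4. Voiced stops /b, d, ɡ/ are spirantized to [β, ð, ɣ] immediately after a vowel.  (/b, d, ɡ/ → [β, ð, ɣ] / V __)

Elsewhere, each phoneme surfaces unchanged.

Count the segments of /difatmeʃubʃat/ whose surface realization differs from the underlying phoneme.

Segments that undergo a rule: /f/ → [v] (rule 2); /ʃ/ → [ʒ] (rule 2); /b/ → [β] (rule 4); /t/ → [ʔ] (rule 3).
All other segments surface unchanged.

4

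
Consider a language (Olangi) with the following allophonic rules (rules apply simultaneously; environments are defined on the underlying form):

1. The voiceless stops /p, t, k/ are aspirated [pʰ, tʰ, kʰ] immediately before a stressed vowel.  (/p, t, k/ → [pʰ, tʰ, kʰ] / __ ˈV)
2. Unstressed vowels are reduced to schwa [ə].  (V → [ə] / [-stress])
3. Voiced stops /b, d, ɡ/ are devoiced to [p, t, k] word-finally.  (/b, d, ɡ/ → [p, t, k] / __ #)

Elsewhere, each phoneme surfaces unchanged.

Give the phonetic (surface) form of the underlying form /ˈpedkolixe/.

/p/ (word-initial) occurs immediately before a stressed vowel → [pʰ] by rule 1.
/e/ — between /p/ and /d/; rule 2 does not apply here → [e].
/d/ (between /e/ and /k/) fails the environment for rule 3, so it stays [d].
/k/ (between /d/ and /o/) is in the target of rule 1 but the environment (immediately before a stressed vowel) is not met → [k].
/o/ (between /k/ and /l/): in an unstressed syllable, so rule 2 applies → [ə].
/l/ stays [l].
/i/ (between /l/ and /x/): in an unstressed syllable, so rule 2 applies → [ə].
/x/ stays [x].
/e/ (word-final): in an unstressed syllable, so rule 2 applies → [ə].

[ˈpʰedkələxə]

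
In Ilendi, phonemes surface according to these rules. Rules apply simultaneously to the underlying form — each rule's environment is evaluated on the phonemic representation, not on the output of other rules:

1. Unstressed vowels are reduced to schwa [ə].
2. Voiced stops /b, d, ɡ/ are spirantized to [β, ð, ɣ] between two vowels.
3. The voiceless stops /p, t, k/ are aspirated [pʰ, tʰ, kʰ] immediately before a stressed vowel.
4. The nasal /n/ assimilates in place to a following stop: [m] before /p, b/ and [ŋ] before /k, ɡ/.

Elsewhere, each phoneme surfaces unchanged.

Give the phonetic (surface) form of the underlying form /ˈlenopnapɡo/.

/l/ stays [l].
/e/ — between /l/ and /n/; rule 1 does not apply here → [e].
/n/ (between /e/ and /o/) is in the target of rule 4 but the environment (before a labial or velar stop) is not met → [n].
/o/ meets the environment for rule 1 (in an unstressed syllable) → [ə].
/p/ — between /o/ and /n/; rule 3 does not apply here → [p].
/n/ — between /p/ and /a/; rule 4 does not apply here → [n].
Rule 1 applies to /a/ (between /n/ and /p/: in an unstressed syllable) → [ə].
/p/ — between /a/ and /ɡ/; rule 3 does not apply here → [p].
/ɡ/ — between /p/ and /o/; rule 2 does not apply here → [ɡ].
/o/ — word-final, in an unstressed syllable — surfaces as [ə] (rule 1).

[ˈlenəpnəpɡə]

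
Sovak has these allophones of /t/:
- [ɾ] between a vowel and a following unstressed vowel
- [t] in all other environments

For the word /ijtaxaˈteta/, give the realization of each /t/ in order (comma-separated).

[t], [t], [ɾ]

Occurrence 1 (position 3): no conditioning environment matches → elsewhere allophone [t].
Occurrence 2 (position 7): no conditioning environment matches → elsewhere allophone [t].
Occurrence 3 (position 9): between a vowel and a following unstressed vowel → [ɾ].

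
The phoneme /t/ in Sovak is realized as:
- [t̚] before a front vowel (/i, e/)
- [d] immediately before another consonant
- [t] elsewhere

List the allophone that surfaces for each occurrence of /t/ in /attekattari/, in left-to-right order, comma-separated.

[d], [t̚], [d], [t]

Occurrence 1 (position 2): immediately before another consonant → [d].
Occurrence 2 (position 3): before a front vowel (/i, e/) → [t̚].
Occurrence 3 (position 7): immediately before another consonant → [d].
Occurrence 4 (position 8): no conditioning environment matches → elsewhere allophone [t].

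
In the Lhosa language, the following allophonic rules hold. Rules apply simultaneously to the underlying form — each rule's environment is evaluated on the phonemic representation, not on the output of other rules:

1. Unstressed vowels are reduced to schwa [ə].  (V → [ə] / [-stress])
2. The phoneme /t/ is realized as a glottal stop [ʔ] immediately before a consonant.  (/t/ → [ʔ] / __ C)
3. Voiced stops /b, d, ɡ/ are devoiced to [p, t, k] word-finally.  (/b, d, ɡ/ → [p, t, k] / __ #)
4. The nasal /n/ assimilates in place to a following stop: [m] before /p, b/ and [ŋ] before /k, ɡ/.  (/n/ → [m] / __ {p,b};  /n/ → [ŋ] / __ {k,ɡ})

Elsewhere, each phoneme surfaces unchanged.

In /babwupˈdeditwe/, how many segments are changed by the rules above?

5

Segments that undergo a rule: /a/ → [ə] (rule 1); /u/ → [ə] (rule 1); /i/ → [ə] (rule 1); /t/ → [ʔ] (rule 2); /e/ → [ə] (rule 1).
All other segments surface unchanged.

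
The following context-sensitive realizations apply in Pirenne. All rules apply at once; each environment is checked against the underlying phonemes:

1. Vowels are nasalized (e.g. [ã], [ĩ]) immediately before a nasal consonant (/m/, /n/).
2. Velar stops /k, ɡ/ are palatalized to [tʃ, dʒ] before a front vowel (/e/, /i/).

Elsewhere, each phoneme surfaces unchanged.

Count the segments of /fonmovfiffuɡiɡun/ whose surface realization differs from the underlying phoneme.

3

Segments that undergo a rule: /o/ → [õ] (rule 1); /ɡ/ → [dʒ] (rule 2); /u/ → [ũ] (rule 1).
All other segments surface unchanged.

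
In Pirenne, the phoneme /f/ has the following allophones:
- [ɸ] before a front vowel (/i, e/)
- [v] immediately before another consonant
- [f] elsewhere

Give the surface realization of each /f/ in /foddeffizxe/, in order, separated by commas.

Occurrence 1 (position 1): no conditioning environment matches → elsewhere allophone [f].
Occurrence 2 (position 6): immediately before another consonant → [v].
Occurrence 3 (position 7): before a front vowel (/i, e/) → [ɸ].

[f], [v], [ɸ]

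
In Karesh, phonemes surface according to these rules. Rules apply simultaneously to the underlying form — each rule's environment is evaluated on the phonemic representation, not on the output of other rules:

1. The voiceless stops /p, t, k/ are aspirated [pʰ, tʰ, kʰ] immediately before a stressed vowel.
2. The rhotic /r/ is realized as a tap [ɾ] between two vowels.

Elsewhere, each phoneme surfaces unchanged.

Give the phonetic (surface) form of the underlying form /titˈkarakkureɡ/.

[titˈkʰaɾakkuɾeɡ]

/t/ — word-initial; rule 1 does not apply here → [t].
/t/ — between /i/ and /k/; rule 1 does not apply here → [t].
/k/ (between /t/ and /a/): immediately before a stressed vowel, so rule 1 applies → [kʰ].
/r/ — between /a/ and /a/, between two vowels — surfaces as [ɾ] (rule 2).
/k/ (between /a/ and /k/) is in the target of rule 1 but the environment (immediately before a stressed vowel) is not met → [k].
/k/ (between /k/ and /u/) is in the target of rule 1 but the environment (immediately before a stressed vowel) is not met → [k].
/r/ meets the environment for rule 2 (between two vowels) → [ɾ].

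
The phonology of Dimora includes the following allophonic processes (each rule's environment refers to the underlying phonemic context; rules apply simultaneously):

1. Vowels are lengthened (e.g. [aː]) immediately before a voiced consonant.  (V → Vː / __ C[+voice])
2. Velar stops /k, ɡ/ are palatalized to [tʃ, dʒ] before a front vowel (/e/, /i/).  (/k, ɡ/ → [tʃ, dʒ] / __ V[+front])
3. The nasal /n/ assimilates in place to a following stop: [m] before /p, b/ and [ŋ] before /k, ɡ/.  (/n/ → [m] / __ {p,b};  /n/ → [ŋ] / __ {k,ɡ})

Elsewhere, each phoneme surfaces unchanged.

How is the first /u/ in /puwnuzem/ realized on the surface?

[uː]

/u/ meets the environment for rule 1 (before a voiced consonant) → [uː].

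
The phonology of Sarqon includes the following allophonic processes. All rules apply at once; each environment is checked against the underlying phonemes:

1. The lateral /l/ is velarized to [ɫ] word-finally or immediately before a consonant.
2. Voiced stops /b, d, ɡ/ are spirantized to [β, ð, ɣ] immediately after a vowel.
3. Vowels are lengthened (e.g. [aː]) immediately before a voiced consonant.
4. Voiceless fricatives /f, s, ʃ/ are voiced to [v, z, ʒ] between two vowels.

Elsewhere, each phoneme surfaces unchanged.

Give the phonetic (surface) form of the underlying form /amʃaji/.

[aːmʃaːji]

/a/ meets the environment for rule 3 (before a voiced consonant) → [aː].
/ʃ/ — between /m/ and /a/; rule 4 does not apply here → [ʃ].
/a/ meets the environment for rule 3 (before a voiced consonant) → [aː].
/i/ — word-final; rule 3 does not apply here → [i].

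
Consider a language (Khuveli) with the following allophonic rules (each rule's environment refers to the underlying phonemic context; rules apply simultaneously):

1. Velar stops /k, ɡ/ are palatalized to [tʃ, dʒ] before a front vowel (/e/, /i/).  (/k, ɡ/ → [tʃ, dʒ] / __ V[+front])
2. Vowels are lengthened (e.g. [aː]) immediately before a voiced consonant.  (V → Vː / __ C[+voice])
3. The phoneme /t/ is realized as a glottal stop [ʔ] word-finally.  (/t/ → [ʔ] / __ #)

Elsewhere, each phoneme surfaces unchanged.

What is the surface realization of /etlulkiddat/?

[etluːltʃiːddaʔ]

/e/ (word-initial): rule 2 targets it, but not before a voiced consonant → unchanged [e].
/t/ (between /e/ and /l/) fails the environment for rule 3, so it stays [t].
/l/ (between /t/ and /u/): no rule targets it → [l].
/u/ meets the environment for rule 2 (before a voiced consonant) → [uː].
/l/ (between /u/ and /k/): no rule targets it → [l].
Rule 1 applies to /k/ (between /l/ and /i/: before a front vowel) → [tʃ].
/i/ — between /k/ and /d/, before a voiced consonant — surfaces as [iː] (rule 2).
/d/ stays [d].
/d/ (between /d/ and /a/): no rule targets it → [d].
/a/ (between /d/ and /t/): rule 2 targets it, but not before a voiced consonant → unchanged [a].
Rule 3 applies to /t/ (word-final: word-finally) → [ʔ].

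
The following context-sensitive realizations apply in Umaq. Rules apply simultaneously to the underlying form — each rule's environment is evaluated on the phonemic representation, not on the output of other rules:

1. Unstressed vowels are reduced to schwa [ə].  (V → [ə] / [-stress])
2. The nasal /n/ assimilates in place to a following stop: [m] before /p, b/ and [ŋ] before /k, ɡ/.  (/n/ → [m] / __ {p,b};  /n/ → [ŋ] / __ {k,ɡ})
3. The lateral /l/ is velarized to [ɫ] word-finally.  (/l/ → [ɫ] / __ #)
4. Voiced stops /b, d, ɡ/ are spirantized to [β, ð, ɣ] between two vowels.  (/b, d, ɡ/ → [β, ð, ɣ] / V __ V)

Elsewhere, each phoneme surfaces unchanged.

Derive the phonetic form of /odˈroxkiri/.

[ədˈroxkərə]

/o/ — word-initial, in an unstressed syllable — surfaces as [ə] (rule 1).
/d/ (between /o/ and /r/): rule 4 targets it, but not between two vowels → unchanged [d].
/r/ stays [r].
/o/ (between /r/ and /x/): rule 1 targets it, but not in an unstressed syllable → unchanged [o].
/x/ — not in any rule's target class → [x].
/k/ (between /x/ and /i/): no rule targets it → [k].
Rule 1 applies to /i/ (between /k/ and /r/: in an unstressed syllable) → [ə].
/r/ stays [r].
/i/ (word-final) occurs in an unstressed syllable → [ə] by rule 1.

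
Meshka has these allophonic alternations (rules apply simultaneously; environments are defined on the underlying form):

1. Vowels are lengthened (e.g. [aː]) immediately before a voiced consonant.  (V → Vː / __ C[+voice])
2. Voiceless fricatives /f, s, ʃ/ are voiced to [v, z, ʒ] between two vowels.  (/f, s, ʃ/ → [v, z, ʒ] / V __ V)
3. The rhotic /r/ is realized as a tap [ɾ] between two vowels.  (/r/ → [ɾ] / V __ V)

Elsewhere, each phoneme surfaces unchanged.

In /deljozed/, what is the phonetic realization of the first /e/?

Rule 1 applies to /e/ (between /d/ and /l/: before a voiced consonant) → [eː].

[eː]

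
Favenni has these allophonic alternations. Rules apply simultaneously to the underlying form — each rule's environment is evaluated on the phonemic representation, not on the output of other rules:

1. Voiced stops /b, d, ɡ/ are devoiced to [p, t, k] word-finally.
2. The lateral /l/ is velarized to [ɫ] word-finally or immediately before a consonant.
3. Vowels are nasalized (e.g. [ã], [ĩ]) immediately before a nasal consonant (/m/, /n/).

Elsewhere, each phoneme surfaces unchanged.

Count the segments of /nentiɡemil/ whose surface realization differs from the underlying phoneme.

Segments that undergo a rule: /e/ → [ẽ] (rule 3); /e/ → [ẽ] (rule 3); /l/ → [ɫ] (rule 2).
All other segments surface unchanged.

3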